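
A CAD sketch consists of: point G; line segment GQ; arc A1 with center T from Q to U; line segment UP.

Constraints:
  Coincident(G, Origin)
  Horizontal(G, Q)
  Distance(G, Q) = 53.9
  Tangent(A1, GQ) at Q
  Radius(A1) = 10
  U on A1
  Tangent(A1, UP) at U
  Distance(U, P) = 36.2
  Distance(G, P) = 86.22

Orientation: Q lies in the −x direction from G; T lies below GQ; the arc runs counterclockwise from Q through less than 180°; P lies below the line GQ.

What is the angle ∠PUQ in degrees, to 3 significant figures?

146°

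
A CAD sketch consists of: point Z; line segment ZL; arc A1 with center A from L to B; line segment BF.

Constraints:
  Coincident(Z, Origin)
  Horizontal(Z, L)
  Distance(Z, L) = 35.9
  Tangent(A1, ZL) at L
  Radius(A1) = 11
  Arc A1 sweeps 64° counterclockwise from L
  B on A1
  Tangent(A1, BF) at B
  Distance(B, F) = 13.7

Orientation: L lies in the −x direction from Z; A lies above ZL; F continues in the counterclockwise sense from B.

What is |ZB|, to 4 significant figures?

26.74

Z is at the origin; ZL is horizontal with |ZL| = 35.9 and L on the −x side, so L = (-35.90, 0.000). Since A1 is tangent to ZL there, AL ⟂ ZL, so A = L + (0, 11) = (-35.90, 11.00). On A1, L sits at bearing -90° from A; a 64° counterclockwise sweep puts B at bearing -26°, so B = A + 11.0·(cos -26°, sin -26°) = (-26.01, 6.178). Then |ZB| = |B − Z| = 26.74.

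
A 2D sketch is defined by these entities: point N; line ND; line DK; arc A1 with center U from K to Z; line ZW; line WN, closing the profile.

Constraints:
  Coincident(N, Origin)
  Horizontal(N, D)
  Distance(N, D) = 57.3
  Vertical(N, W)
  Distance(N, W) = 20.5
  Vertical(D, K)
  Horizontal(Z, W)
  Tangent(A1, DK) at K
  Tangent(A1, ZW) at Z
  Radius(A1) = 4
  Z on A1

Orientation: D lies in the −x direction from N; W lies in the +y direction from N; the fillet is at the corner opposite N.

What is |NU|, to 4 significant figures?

55.80

N is at the origin; N and D share the same y with |ND| = 57.3 and D on the −x side, so D = (-57.30, 0.000). N and W share the same x with |NW| = 20.5 and W on the +y side, so W = (0.000, 20.50). The virtual corner opposite N is at (-57.30, 20.50). Since A1 is tangent to DK there, UK ⟂ DK and A1 meets ZW tangentially, so UZ is at right angles to ZW, with radius 4.0, so the center U sits 4.0 in from both sides at U = (-53.30, 16.50). Then |NU| = |U − N| = 55.80.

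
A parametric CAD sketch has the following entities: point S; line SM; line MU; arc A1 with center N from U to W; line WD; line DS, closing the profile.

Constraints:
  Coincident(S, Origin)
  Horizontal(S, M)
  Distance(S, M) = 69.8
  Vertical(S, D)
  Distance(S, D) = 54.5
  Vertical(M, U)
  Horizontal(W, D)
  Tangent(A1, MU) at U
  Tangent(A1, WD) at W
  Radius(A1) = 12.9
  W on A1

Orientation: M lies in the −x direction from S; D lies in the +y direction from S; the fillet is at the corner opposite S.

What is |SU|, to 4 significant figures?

81.26

The virtual corner opposite S is at (-69.80, 54.50). Since A1 is tangent to MU there, NU ⟂ MU and tangency of A1 to WD means the radius NW is perpendicular to WD, with radius 12.9, so the center N sits 12.9 in from both sides at N = (-56.90, 41.60). That places the tangent points at U = (-69.80, 41.60) on MU and W = (-56.90, 54.50) on WD. Then |SU| = |U − S| = 81.26.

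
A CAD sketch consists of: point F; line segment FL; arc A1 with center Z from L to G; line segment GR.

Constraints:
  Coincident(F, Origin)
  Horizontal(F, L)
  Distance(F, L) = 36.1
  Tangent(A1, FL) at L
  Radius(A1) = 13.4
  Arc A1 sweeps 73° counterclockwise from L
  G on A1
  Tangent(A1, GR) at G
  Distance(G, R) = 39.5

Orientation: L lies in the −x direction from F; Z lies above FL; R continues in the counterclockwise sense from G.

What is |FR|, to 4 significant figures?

48.69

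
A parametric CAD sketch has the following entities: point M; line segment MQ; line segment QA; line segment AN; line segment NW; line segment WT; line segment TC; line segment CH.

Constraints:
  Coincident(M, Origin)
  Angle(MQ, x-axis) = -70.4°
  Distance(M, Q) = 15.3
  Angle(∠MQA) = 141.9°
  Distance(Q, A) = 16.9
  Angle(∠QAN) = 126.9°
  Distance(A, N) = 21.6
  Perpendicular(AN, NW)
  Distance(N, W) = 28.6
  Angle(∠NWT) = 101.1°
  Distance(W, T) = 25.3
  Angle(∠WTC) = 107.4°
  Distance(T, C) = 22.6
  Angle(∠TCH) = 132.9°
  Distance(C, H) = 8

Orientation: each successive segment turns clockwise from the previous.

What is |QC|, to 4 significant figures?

3.865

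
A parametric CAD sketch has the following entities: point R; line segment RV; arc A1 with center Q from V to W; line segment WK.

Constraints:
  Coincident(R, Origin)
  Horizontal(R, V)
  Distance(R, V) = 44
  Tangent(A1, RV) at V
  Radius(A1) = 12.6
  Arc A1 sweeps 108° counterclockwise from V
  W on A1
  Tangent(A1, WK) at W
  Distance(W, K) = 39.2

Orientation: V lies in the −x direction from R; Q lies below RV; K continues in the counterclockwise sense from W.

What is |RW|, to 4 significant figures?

58.36

R is at the origin; RV is horizontal with |RV| = 44.0 and V on the −x side, so V = (-44.00, 0.000). The tangent condition forces QV to be normal to RV, so Q = V + (0, -12.6) = (-44.00, -12.60). On A1, V sits at bearing 90° from Q; a 108° counterclockwise sweep puts W at bearing 198°, so W = Q + 12.6·(cos 198°, sin 198°) = (-55.98, -16.49). Then |RW| = |W − R| = 58.36.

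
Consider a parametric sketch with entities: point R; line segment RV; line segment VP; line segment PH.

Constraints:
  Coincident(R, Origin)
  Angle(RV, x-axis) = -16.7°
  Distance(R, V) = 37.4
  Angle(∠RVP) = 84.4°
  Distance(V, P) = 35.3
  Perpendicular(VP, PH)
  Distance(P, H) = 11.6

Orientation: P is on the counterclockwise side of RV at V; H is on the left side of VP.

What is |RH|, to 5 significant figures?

40.721

∠RVP = 84.4°, so VP runs at -16.7° + (180° − 84.4°) = 78.900° from the x-axis; with |VP| = 35.3, P = V + 35.3·(cos 78.900°, sin 78.900°) = (42.619, 23.892). VP is perpendicular to PH; with |PH| = 11.6 on the left of VP, H = P + 11.6·(-0.98129, 0.19252) = (31.236, 26.126). Then |RH| = |H − R| = 40.721.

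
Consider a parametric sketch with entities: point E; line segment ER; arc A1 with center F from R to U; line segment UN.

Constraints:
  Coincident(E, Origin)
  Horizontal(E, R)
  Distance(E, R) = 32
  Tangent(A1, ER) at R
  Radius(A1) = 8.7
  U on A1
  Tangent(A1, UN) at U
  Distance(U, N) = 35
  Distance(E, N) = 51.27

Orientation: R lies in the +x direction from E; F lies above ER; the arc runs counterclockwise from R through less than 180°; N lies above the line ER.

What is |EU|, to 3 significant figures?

41.8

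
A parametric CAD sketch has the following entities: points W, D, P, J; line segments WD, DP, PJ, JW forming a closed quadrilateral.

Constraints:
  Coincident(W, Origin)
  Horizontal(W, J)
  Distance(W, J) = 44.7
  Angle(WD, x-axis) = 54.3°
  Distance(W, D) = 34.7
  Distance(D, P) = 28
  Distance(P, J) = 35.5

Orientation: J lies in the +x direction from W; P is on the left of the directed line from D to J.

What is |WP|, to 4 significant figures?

59.08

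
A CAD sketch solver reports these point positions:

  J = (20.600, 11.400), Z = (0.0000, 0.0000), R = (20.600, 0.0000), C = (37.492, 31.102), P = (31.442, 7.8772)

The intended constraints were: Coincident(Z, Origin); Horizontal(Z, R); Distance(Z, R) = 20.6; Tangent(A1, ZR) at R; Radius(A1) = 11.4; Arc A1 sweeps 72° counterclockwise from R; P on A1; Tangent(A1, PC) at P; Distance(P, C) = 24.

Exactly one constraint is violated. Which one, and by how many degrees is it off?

Tangent(A1, PC) at P — off by 3.40°.

Z = (0.00, 0.00) ✓; Z.y = 0.00, R.y = 0.00 ✓; |ZR| = 20.60 ✓; ∠(JR, RZ) = 90.00° ✓; |JR| = 11.40 ✓; bearing(J→P) − bearing(J→R) = 72.00° ✓; |JP| = 11.40 ✓; ∠(JP, PC) = 86.60° ✗; |PC| = 24.00 ✓.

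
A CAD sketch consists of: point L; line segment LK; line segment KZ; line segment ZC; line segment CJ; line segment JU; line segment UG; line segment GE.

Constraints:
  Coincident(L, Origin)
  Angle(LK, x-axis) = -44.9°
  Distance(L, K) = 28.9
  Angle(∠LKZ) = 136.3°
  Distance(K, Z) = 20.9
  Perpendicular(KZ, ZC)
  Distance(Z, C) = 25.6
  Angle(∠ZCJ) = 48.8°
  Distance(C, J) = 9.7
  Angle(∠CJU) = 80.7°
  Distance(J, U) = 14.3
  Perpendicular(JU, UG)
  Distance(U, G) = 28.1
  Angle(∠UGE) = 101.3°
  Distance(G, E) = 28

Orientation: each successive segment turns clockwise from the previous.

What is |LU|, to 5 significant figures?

46.583

L is at the origin; LK runs at -44.9° with length 28.9, so K = (20.471, -20.400). ∠LKZ = 136.3° gives KZ at -88.600° from the x-axis; with |KZ| = 20.9, Z = (20.982, -41.293). KZ ⟂ ZC, so ZC runs at -178.60°; with |ZC| = 25.6, C = (-4.6107, -41.919). ∠ZCJ = 48.8° gives CJ at 50.200° from the x-axis; with |CJ| = 9.7, J = (1.5984, -34.467). ∠CJU = 80.7° gives JU at -49.100° from the x-axis; with |JU| = 14.3, U = (10.961, -45.275). Then |LU| = |U − L| = 46.583.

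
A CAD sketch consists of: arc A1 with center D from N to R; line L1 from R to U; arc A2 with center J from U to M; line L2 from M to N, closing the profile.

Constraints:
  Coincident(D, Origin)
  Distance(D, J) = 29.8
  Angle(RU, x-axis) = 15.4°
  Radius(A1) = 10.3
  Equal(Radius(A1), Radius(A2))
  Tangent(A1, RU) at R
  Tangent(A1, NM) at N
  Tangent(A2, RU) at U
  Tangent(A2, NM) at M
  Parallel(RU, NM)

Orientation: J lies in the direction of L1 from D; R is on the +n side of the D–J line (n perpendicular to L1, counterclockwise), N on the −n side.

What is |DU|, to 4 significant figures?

31.53

Tangency of A1 to both parallel lines with radius 10.3 puts R and N at D ± 10.3·n: R = (-2.735, 9.930), N = (2.735, -9.930). Equal radii place U and M the same way about J: U = J + 10.3·n = (25.99, 17.84), M = J − 10.3·n = (31.47, -2.017). Then |DU| = |U − D| = 31.53.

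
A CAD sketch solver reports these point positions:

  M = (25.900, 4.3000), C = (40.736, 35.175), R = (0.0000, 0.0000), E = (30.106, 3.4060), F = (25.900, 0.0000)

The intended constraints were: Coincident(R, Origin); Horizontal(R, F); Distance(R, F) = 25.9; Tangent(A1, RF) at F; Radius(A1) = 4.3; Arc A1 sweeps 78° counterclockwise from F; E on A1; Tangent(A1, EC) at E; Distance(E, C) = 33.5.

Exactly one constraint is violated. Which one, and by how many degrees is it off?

Tangent(A1, EC) at E — off by 6.50°.

R = (0.00, 0.00) ✓; R.y = 0.00, F.y = 0.00 ✓; |RF| = 25.90 ✓; ∠(MF, FR) = 90.00° ✓; |MF| = 4.300 ✓; bearing(M→E) − bearing(M→F) = 78.00° ✓; |ME| = 4.300 ✓; ∠(ME, EC) = 96.50° ✗; |EC| = 33.50 ✓.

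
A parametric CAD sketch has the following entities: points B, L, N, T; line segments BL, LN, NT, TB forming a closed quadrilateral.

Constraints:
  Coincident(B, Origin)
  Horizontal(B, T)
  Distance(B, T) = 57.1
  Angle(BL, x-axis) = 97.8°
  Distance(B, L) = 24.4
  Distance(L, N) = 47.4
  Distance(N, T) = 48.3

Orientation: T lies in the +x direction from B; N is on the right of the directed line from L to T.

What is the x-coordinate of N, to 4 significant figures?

13.25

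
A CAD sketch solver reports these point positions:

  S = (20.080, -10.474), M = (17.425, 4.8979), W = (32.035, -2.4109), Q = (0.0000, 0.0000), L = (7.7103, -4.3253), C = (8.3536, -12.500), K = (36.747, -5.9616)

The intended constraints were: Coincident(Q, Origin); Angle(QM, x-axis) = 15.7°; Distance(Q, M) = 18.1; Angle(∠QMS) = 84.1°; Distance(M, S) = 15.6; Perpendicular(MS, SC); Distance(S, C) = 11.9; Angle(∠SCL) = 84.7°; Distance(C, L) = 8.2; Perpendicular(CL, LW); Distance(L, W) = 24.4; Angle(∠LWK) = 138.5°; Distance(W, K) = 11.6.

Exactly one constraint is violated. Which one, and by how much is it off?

Distance(W, K) = 11.6 — off by 5.70.

Q = (0.00, 0.00) ✓; QM at 15.70° ✓; |QM| = 18.10 ✓; ∠QMS = 84.10° ✓; |MS| = 15.60 ✓; ∠(MS, SC) = 90.00° ✓; |SC| = 11.90 ✓; ∠SCL = 84.70° ✓; |CL| = 8.200 ✓; ∠(CL, LW) = 90.00° ✓; |LW| = 24.40 ✓; ∠LWK = 138.5° ✓; |WK| = 5.900 ✗.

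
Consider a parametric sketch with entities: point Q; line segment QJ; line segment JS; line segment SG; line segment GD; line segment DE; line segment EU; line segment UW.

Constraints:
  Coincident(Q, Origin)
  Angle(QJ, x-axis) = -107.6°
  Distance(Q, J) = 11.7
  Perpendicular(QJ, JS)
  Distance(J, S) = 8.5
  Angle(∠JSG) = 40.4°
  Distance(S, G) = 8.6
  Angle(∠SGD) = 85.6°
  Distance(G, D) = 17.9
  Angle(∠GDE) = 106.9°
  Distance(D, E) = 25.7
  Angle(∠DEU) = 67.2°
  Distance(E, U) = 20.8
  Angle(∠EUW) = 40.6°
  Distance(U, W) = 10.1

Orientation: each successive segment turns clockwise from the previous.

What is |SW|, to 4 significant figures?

14.76

∠DEU = 67.2° gives EU at 102.5° from the x-axis; with |EU| = 20.8, U = (-23.54, -16.78). ∠EUW = 40.6° gives UW at -36.90° from the x-axis; with |UW| = 10.1, W = (-15.46, -22.84). Then |SW| = |W − S| = 14.76.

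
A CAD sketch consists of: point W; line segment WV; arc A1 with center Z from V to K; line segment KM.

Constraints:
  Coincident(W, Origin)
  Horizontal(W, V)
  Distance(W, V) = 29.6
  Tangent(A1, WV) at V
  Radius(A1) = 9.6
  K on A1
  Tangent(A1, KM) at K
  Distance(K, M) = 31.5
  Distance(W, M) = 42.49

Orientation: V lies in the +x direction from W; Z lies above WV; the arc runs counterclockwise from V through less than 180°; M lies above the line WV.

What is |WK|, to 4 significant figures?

40.08

W is at the origin; WV is horizontal with |WV| = 29.6 and V on the +x side, so V = (29.60, 0.000). A1 meets WV tangentially, so ZV is at right angles to WV, so Z = V + (0, 9.6) = (29.60, 9.600). Since ZK ⟂ KM (tangency), |ZM| = √(9.6² + 31.5²) = 32.93 regardless of where K sits on A1. So M lies on both circle(W, 42.49) and circle(Z, 32.93); the above-WV intersection is M = (15.73, 39.47). K is the foot of the tangent from M: K = (36.75, 16.00).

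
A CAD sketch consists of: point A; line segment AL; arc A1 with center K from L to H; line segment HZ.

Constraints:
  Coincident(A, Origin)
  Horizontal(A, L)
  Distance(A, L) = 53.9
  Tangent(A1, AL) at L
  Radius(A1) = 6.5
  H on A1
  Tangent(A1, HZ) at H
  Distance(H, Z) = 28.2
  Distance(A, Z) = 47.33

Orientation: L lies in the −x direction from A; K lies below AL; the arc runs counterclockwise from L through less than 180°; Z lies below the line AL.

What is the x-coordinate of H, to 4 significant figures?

-58.14

Checks: A.y = 0.00, L.y = 0.00 ✓; |KH| = 6.500 ✓; ∠(KH, HZ) = 90.00° ✓; |HZ| = 28.20 ✓; |AZ| = 47.33 ✓.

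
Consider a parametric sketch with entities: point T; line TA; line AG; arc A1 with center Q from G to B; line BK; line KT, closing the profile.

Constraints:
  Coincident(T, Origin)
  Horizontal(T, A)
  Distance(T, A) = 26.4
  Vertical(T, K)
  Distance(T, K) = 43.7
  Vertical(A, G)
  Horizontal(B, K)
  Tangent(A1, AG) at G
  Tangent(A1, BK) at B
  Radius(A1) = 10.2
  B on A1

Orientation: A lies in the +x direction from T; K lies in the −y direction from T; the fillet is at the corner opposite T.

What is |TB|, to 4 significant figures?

46.61

T is at the origin; T and A share the same y with |TA| = 26.4 and A on the +x side, so A = (26.40, 0.000). TK is vertical with |TK| = 43.7 and K on the −y side, so K = (0.000, -43.70). The virtual corner opposite T is at (26.40, -43.70). Tangency of A1 to AG means the radius QG is perpendicular to AG and tangency of A1 to BK means the radius QB is perpendicular to BK, with radius 10.2, so the center Q sits 10.2 in from both sides at Q = (16.20, -33.50). That places the tangent points at G = (26.40, -33.50) on AG and B = (16.20, -43.70) on BK. Then |TB| = |B − T| = 46.61.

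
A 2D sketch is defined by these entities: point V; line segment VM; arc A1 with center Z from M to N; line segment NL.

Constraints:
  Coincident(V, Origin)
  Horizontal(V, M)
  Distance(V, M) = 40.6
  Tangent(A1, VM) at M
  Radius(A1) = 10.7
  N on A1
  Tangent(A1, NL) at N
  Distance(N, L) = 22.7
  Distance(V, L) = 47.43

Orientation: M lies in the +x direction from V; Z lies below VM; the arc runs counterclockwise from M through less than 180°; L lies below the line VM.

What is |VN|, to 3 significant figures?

32.3

Checks: |ZN| = 10.70 ✓; ∠(ZN, NL) = 90.00° ✓; |NL| = 22.70 ✓; |VL| = 47.43 ✓.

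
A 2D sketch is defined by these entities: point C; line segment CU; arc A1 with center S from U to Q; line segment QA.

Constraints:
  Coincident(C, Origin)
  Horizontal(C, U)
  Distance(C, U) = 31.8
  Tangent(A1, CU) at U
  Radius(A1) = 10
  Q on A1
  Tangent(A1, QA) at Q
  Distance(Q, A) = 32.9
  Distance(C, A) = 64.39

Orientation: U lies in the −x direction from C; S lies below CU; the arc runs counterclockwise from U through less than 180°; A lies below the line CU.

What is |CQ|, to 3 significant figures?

41.8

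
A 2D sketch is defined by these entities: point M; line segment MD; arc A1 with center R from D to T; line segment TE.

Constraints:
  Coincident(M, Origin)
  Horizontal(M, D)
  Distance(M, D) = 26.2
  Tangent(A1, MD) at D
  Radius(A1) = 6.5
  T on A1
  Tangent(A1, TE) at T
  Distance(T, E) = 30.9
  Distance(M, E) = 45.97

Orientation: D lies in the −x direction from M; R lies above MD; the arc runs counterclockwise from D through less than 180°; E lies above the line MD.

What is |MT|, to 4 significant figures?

21.28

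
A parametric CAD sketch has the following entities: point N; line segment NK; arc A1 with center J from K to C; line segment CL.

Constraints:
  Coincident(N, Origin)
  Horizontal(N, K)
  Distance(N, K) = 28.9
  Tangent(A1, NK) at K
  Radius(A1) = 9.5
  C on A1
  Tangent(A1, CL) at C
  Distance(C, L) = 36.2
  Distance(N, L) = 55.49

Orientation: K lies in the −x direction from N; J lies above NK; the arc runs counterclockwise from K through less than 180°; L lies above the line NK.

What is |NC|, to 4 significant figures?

23.16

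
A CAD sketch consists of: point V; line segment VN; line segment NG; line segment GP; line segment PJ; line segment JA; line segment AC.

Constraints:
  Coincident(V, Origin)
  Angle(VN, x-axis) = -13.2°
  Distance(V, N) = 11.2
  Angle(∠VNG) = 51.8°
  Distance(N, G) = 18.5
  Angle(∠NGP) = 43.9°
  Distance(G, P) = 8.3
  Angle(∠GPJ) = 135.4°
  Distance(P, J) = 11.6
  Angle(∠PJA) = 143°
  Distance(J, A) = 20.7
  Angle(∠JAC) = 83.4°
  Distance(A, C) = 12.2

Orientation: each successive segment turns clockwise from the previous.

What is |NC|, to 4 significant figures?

17.23

V is at the origin; VN runs at -13.2° with length 11.2, so N = (10.90, -2.558). ∠VNG = 51.8° gives NG at -141.4° from the x-axis; with |NG| = 18.5, G = (-3.554, -14.10). ∠NGP = 43.9° gives GP at 82.50° from the x-axis; with |GP| = 8.3, P = (-2.471, -5.870). ∠GPJ = 135.4° gives PJ at 37.90° from the x-axis; with |PJ| = 11.6, J = (6.683, 1.255). ∠PJA = 143.0° gives JA at 0.9000° from the x-axis; with |JA| = 20.7, A = (27.38, 1.581). ∠JAC = 83.4° gives AC at -95.70° from the x-axis; with |AC| = 12.2, C = (26.17, -10.56). Then |NC| = |C − N| = 17.23.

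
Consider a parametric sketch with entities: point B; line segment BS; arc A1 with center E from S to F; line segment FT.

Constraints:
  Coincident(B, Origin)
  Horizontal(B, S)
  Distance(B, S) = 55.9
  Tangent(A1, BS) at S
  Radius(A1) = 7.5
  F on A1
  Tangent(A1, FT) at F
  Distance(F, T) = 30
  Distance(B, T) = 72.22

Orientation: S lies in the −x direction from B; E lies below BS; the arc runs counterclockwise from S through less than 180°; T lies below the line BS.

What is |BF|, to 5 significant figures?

63.885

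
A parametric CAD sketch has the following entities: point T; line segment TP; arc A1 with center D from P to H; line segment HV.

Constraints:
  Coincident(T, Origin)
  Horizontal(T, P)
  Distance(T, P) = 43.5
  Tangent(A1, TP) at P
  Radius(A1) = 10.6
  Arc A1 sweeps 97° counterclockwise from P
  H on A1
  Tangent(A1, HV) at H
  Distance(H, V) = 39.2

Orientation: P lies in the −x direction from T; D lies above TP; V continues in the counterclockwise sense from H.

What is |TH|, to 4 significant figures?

35.06

T is at the origin; TP is horizontal with |TP| = 43.5 and P on the −x side, so P = (-43.50, 0.000). Tangency of A1 to TP means the radius DP is perpendicular to TP, so D = P + (0, 10.6) = (-43.50, 10.60). On A1, P sits at bearing -90° from D; a 97° counterclockwise sweep puts H at bearing 7°, so H = D + 10.6·(cos 7°, sin 7°) = (-32.98, 11.89). Then |TH| = |H − T| = 35.06.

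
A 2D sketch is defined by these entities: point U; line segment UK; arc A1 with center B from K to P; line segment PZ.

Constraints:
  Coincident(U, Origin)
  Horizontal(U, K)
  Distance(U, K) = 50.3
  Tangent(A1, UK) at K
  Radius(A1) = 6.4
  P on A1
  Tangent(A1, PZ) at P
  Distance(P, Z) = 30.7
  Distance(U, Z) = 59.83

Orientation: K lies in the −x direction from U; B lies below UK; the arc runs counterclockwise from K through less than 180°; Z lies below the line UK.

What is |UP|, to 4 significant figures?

56.99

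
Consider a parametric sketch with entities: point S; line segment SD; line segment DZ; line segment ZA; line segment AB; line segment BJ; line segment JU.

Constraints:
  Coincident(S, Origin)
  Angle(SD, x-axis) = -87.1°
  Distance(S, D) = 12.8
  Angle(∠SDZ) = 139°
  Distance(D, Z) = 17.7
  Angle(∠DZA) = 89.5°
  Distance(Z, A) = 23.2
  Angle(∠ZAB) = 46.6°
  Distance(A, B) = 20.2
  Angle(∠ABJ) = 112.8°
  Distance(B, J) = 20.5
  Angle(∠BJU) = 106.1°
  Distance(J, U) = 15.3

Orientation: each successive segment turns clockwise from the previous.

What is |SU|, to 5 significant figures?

39.111

∠ABJ = 112.8° gives BJ at -59.200° from the x-axis; with |BJ| = 20.5, J = (2.0951, -27.036). ∠BJU = 106.1° gives JU at -133.10° from the x-axis; with |JU| = 15.3, U = (-8.3590, -38.207). Then |SU| = |U − S| = 39.111.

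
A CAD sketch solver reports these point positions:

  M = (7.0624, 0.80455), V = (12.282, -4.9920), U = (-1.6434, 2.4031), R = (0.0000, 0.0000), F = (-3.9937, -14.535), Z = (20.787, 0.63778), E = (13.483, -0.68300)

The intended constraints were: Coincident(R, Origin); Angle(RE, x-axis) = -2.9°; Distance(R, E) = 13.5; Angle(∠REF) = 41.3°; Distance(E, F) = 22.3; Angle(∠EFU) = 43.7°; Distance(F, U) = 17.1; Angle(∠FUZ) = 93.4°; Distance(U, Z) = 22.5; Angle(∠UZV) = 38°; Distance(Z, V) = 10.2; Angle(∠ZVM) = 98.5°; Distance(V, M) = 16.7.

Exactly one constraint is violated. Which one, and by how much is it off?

Distance(V, M) = 16.7 — off by 8.90.

R = (0.00, 0.00) ✓; RE at -2.900° ✓; |RE| = 13.50 ✓; ∠REF = 41.30° ✓; |EF| = 22.30 ✓; ∠EFU = 43.70° ✓; |FU| = 17.10 ✓; ∠FUZ = 93.40° ✓; |UZ| = 22.50 ✓; ∠UZV = 38.00° ✓; |ZV| = 10.20 ✓; ∠ZVM = 98.50° ✓; |VM| = 7.800 ✗.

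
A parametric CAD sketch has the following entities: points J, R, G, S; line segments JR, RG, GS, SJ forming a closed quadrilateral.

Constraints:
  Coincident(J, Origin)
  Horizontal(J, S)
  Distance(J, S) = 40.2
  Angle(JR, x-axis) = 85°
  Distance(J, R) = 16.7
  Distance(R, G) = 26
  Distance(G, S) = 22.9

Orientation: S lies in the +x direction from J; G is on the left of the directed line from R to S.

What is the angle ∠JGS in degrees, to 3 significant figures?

89.4°

J is at the origin; J and S share the same y with |JS| = 40.2 and S in +x, so S = (40.2, 0). JR runs at 85.0° with |JR| = 16.7, so R = (1.46, 16.6). G is determined by |RG| = 26.0 and |GS| = 22.9 together: it lies at the intersection of circle(R, 26.0) and circle(S, 22.9). With |RS| = 42.2, the foot of the radical line on RS is 22.9 from R and the perpendicular offset is √(26.0² − 22.9²) = 12.3. Taking the left-of-RS solution: G = (27.4, 19.0).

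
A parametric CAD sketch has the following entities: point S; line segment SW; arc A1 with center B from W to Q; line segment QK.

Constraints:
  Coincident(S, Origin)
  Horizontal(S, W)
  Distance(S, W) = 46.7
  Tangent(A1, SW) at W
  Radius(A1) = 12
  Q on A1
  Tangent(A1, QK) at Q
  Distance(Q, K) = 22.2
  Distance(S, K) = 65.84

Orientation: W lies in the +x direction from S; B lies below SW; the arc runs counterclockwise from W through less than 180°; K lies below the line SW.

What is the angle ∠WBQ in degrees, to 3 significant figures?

138°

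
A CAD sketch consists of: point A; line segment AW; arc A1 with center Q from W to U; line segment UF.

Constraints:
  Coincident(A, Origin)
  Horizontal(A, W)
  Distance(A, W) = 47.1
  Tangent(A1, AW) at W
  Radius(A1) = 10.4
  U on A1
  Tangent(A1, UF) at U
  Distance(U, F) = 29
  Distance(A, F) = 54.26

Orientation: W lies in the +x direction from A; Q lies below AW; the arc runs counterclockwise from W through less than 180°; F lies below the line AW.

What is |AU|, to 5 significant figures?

38.190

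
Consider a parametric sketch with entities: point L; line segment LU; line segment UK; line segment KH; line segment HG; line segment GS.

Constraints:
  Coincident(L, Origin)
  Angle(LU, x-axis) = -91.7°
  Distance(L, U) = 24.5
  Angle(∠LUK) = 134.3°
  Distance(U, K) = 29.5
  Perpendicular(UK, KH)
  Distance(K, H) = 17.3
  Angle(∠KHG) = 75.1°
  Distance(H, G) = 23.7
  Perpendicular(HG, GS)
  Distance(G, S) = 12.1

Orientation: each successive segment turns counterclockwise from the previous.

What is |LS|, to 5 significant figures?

32.312

L is at the origin; LU runs at -91.7° with length 24.5, so U = (-0.72682, -24.489). ∠LUK = 134.3° gives UK at -46.000° from the x-axis; with |UK| = 29.5, K = (19.766, -45.710). UK is perpendicular to KH, so KH runs at 44.000°; with |KH| = 17.3, H = (32.210, -33.692). ∠KHG = 75.1° gives HG at 148.90° from the x-axis; with |HG| = 23.7, G = (11.917, -21.450). The perpendicularity gives GS at right angles to HG, so GS runs at -121.10°; with |GS| = 12.1, S = (5.6666, -31.811). Then |LS| = |S − L| = 32.312.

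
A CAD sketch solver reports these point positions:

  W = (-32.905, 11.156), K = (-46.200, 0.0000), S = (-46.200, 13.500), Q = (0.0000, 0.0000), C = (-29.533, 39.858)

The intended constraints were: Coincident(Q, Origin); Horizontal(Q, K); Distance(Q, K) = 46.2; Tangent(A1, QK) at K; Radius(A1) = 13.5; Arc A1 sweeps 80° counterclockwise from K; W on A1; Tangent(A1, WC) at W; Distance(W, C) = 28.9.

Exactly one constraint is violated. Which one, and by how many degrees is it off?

Tangent(A1, WC) at W — off by 3.30°.

Q = (0.00, 0.00) ✓; Q.y = 0.00, K.y = 0.00 ✓; |QK| = 46.20 ✓; ∠(SK, KQ) = 90.00° ✓; |SK| = 13.50 ✓; bearing(S→W) − bearing(S→K) = 80.00° ✓; |SW| = 13.50 ✓; ∠(SW, WC) = 86.70° ✗; |WC| = 28.90 ✓.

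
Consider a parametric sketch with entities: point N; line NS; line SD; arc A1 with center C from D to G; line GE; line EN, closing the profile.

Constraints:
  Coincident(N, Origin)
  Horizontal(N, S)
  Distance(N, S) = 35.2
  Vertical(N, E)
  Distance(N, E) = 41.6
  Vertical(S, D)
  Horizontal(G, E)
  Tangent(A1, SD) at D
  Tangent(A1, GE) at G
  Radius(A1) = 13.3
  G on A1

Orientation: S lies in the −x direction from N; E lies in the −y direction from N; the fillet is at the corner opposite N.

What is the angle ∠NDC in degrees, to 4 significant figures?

38.80°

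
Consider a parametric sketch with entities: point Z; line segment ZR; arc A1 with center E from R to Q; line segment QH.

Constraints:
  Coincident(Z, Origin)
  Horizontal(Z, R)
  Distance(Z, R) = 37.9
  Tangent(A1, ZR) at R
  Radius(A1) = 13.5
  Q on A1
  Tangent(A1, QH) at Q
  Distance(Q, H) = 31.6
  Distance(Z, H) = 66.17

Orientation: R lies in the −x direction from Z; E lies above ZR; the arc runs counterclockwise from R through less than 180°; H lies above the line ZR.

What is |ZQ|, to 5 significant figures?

34.994

Checks: Z.y = 0.00, R.y = 0.00 ✓; |EQ| = 13.50 ✓; ∠(EQ, QH) = 90.00° ✓; |QH| = 31.60 ✓; |ZH| = 66.17 ✓.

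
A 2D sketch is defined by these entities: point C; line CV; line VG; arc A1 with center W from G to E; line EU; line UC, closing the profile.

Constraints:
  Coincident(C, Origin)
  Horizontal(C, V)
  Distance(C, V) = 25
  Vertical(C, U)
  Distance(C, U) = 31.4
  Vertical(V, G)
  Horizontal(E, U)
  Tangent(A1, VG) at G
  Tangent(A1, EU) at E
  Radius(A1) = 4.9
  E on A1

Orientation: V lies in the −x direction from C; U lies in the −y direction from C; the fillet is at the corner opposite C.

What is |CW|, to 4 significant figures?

33.26

C and U share the same x with |CU| = 31.4 and U on the −y side, so U = (0.000, -31.40). The virtual corner opposite C is at (-25.00, -31.40). Since A1 is tangent to VG there, WG ⟂ VG and tangency of A1 to EU means the radius WE is perpendicular to EU, with radius 4.9, so the center W sits 4.9 in from both sides at W = (-20.10, -26.50). Then |CW| = |W − C| = 33.26.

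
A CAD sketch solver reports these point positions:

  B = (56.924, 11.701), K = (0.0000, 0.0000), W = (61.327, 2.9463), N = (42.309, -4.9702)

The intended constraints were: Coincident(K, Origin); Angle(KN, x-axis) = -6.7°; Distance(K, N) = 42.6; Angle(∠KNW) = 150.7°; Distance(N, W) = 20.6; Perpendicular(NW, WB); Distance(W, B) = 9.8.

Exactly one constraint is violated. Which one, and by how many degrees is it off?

Perpendicular(NW, WB) — off by 4.10°.

K = (0.00, 0.00) ✓; KN at -6.700° ✓; |KN| = 42.60 ✓; ∠KNW = 150.7° ✓; |NW| = 20.60 ✓; ∠(NW, WB) = 94.10° ✗; |WB| = 9.800 ✓.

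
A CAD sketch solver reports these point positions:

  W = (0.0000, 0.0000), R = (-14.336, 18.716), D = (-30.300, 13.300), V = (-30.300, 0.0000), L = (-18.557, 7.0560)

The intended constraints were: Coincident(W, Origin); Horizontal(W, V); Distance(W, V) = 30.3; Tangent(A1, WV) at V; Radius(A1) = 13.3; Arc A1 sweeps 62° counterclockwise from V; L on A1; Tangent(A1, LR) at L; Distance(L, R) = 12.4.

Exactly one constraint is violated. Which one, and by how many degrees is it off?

Tangent(A1, LR) at L — off by 8.10°.

W = (0.00, 0.00) ✓; W.y = 0.00, V.y = 0.00 ✓; |WV| = 30.30 ✓; ∠(DV, VW) = 90.00° ✓; |DV| = 13.30 ✓; bearing(D→L) − bearing(D→V) = 62.00° ✓; |DL| = 13.30 ✓; ∠(DL, LR) = 81.90° ✗; |LR| = 12.40 ✓.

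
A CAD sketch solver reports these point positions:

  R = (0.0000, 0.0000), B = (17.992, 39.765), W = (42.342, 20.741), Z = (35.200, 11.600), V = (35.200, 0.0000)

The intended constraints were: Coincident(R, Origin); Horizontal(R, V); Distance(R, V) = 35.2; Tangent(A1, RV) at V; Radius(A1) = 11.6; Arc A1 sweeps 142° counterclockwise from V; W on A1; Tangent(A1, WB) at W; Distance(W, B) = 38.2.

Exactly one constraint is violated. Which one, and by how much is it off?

Distance(W, B) = 38.2 — off by 7.30.

R = (0.00, 0.00) ✓; R.y = 0.00, V.y = 0.00 ✓; |RV| = 35.20 ✓; ∠(ZV, VR) = 90.00° ✓; |ZV| = 11.60 ✓; bearing(Z→W) − bearing(Z→V) = 142.0° ✓; |ZW| = 11.60 ✓; ∠(ZW, WB) = 90.00° ✓; |WB| = 30.90 ✗.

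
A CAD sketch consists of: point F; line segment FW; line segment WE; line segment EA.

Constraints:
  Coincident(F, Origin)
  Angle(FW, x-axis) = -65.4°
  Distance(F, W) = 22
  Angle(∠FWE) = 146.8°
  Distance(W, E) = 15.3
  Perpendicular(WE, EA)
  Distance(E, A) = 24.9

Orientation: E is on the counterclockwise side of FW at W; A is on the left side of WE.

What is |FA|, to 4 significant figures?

36.08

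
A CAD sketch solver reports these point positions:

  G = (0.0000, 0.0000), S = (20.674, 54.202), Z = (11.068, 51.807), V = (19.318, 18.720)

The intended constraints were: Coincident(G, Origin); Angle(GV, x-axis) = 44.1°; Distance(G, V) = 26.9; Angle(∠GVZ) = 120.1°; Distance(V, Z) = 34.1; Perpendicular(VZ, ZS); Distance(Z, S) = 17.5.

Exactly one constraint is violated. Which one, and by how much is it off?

Distance(Z, S) = 17.5 — off by 7.60.

G = (0.00, 0.00) ✓; GV at 44.10° ✓; |GV| = 26.90 ✓; ∠GVZ = 120.1° ✓; |VZ| = 34.10 ✓; ∠(VZ, ZS) = 90.00° ✓; |ZS| = 9.900 ✗.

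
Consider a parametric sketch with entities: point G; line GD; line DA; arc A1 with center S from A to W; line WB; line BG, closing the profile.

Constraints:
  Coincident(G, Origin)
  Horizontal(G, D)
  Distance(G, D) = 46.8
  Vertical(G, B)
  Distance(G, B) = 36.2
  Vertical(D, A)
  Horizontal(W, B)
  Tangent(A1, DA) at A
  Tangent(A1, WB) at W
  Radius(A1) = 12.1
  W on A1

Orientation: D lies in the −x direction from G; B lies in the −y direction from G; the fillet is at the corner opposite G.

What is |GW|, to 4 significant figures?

50.15

G is at the origin; G and D share the same y with |GD| = 46.8 and D on the −x side, so D = (-46.80, 0.000). G and B share the same x with |GB| = 36.2 and B on the −y side, so B = (0.000, -36.20). The virtual corner opposite G is at (-46.80, -36.20). Since A1 is tangent to DA there, SA ⟂ DA and A1 meets WB tangentially, so SW is at right angles to WB, with radius 12.1, so the center S sits 12.1 in from both sides at S = (-34.70, -24.10). That places the tangent points at A = (-46.80, -24.10) on DA and W = (-34.70, -36.20) on WB. Then |GW| = |W − G| = 50.15.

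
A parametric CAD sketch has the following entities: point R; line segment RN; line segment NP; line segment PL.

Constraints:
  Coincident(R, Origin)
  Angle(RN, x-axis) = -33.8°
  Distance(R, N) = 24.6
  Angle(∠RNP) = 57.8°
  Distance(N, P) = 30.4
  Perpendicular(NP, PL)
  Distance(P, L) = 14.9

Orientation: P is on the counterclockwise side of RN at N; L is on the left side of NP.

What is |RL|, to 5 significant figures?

18.275

R is at the origin; RN runs at -33.8° with length 24.6, so N = 24.6·(cos -33.8°, sin -33.8°) = (20.442, -13.685). ∠RNP = 57.8°, so NP runs at -33.8° + (180° − 57.8°) = 88.400° from the x-axis; with |NP| = 30.4, P = N + 30.4·(cos 88.400°, sin 88.400°) = (21.291, 16.703). NP ⟂ PL; with |PL| = 14.9 on the left of NP, L = P + 14.9·(-0.99961, 0.027922) = (6.3968, 17.119). Then |RL| = |L − R| = 18.275.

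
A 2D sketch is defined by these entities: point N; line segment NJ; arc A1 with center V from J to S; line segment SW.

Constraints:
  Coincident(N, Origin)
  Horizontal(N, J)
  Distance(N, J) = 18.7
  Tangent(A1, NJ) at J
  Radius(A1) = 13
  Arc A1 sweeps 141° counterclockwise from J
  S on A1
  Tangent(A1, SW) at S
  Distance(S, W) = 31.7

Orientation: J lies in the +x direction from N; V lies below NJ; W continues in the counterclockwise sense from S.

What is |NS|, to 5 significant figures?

25.385

N is at the origin; NJ is horizontal with |NJ| = 18.7 and J on the +x side, so J = (18.700, 0.0000). Since A1 is tangent to NJ there, VJ ⟂ NJ, so V = J + (0, -13) = (18.700, -13.000). On A1, J sits at bearing 90° from V; a 141° counterclockwise sweep puts S at bearing 231°, so S = V + 13.0·(cos 231°, sin 231°) = (10.519, -23.103). Then |NS| = |S − N| = 25.385.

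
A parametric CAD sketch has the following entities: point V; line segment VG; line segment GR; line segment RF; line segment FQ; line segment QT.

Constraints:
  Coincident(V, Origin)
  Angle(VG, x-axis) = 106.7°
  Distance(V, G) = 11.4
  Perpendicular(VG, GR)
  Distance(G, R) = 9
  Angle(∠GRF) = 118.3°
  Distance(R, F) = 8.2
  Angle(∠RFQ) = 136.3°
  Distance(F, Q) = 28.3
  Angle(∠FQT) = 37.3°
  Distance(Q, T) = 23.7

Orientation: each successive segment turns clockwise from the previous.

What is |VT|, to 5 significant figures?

3.6421

∠RFQ = 136.3° gives FQ at -88.700° from the x-axis; with |FQ| = 28.3, Q = (11.785, -20.586). ∠FQT = 37.3° gives QT at 128.60° from the x-axis; with |QT| = 23.7, T = (-3.0011, -2.0635). Then |VT| = |T − V| = 3.6421.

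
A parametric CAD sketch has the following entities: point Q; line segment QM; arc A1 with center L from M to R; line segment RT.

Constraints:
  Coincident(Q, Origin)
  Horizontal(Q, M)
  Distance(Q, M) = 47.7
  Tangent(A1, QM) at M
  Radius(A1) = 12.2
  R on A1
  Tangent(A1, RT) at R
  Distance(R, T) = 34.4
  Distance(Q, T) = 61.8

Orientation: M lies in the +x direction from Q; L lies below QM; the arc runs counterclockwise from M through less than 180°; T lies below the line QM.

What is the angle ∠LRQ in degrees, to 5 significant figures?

153.01°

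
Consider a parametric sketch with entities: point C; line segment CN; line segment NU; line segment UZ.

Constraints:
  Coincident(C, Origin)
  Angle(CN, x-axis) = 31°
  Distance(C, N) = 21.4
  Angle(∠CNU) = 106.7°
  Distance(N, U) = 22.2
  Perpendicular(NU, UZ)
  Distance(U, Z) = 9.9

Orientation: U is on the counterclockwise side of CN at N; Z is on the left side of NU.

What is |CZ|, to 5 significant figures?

30.265

C is at the origin; CN runs at 31.0° with length 21.4, so N = 21.4·(cos 31.0°, sin 31.0°) = (18.343, 11.022). ∠CNU = 106.7°, so NU runs at 31.0° + (180° − 106.7°) = 104.30° from the x-axis; with |NU| = 22.2, U = N + 22.2·(cos 104.30°, sin 104.30°) = (12.860, 32.534). The perpendicularity gives UZ at right angles to NU; with |UZ| = 9.9 on the left of NU, Z = U + 9.9·(-0.96902, -0.24700) = (3.2667, 30.089). Then |CZ| = |Z − C| = 30.265.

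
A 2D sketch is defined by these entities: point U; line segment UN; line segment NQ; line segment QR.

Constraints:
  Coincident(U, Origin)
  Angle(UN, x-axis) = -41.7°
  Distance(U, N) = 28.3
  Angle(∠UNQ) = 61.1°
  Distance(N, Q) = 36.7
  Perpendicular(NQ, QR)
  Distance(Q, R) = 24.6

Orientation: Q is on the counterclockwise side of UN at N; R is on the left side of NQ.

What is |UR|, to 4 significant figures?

23.02

∠UNQ = 61.1°, so NQ runs at -41.7° + (180° − 61.1°) = 77.20° from the x-axis; with |NQ| = 36.7, Q = N + 36.7·(cos 77.20°, sin 77.20°) = (29.26, 16.96). NQ is perpendicular to QR; with |QR| = 24.6 on the left of NQ, R = Q + 24.6·(-0.9751, 0.2215) = (5.272, 22.41). Then |UR| = |R − U| = 23.02.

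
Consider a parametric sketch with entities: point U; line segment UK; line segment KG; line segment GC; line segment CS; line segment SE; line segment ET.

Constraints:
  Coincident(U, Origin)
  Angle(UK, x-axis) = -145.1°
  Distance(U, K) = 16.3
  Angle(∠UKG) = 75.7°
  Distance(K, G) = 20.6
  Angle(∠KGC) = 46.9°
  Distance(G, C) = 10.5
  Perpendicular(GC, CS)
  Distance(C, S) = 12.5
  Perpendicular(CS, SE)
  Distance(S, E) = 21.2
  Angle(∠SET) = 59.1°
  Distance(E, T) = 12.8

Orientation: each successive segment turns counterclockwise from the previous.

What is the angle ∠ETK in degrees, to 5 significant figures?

84.287°

U is at the origin; UK runs at -145.1° with length 16.3, so K = (-13.368, -9.3260). ∠UKG = 75.7° gives KG at -40.800° from the x-axis; with |KG| = 20.6, G = (2.2256, -22.786). ∠KGC = 46.9° gives GC at 92.300° from the x-axis; with |GC| = 10.5, C = (1.8042, -12.295). GC is perpendicular to CS, so CS runs at -177.70°; with |CS| = 12.5, S = (-10.686, -12.797). CS is perpendicular to SE, so SE runs at -87.700°; with |SE| = 21.2, E = (-9.8349, -33.979). ∠SET = 59.1° gives ET at 33.200° from the x-axis; with |ET| = 12.8, T = (0.87569, -26.971). Then cos ∠ETK = TE·TK / (|TE||TK|), giving 84.287°.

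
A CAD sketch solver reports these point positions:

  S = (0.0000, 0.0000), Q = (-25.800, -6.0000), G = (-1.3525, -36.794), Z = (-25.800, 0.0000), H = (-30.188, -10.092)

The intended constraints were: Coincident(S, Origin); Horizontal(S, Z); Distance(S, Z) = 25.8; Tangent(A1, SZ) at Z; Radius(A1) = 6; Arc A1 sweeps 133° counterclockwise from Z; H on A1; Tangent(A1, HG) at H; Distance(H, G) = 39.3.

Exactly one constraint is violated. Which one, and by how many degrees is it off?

Tangent(A1, HG) at H — off by 4.20°.

S = (0.00, 0.00) ✓; S.y = 0.00, Z.y = 0.00 ✓; |SZ| = 25.80 ✓; ∠(QZ, ZS) = 90.00° ✓; |QZ| = 6.000 ✓; bearing(Q→H) − bearing(Q→Z) = 133.0° ✓; |QH| = 6.000 ✓; ∠(QH, HG) = 85.80° ✗; |HG| = 39.30 ✓.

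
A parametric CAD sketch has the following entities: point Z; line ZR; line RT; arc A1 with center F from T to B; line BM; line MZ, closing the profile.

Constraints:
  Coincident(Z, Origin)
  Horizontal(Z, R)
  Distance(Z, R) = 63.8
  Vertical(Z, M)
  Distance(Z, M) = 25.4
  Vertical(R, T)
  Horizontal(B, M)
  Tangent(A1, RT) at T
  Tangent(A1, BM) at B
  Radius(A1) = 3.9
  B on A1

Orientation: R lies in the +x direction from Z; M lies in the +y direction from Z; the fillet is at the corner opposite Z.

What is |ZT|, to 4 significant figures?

67.33

Z is at the origin; ZR is horizontal with |ZR| = 63.8 and R on the +x side, so R = (63.80, 0.000). Z and M share the same x with |ZM| = 25.4 and M on the +y side, so M = (0.000, 25.40). The virtual corner opposite Z is at (63.80, 25.40). Since A1 is tangent to RT there, FT ⟂ RT and A1 meets BM tangentially, so FB is at right angles to BM, with radius 3.9, so the center F sits 3.9 in from both sides at F = (59.90, 21.50). That places the tangent points at T = (63.80, 21.50) on RT and B = (59.90, 25.40) on BM. Then |ZT| = |T − Z| = 67.33.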